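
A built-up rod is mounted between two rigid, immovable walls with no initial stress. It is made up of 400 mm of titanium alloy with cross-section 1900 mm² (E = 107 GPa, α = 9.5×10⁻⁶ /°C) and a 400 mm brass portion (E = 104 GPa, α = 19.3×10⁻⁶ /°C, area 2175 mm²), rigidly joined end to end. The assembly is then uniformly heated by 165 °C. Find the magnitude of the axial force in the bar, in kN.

P ≈ 509 kN (compressive)

Free thermal expansion of the whole bar: Σ αᵢΔT Lᵢ = 9.5×10⁻⁶×165×400 + 19.3×10⁻⁶×165×400 = 1.901 mm.
Since the ends are fixed, an axial force P builds up, equal in every segment, with P · Σ Lᵢ/(AᵢEᵢ) = δ_free.
Σ Lᵢ/(AᵢEᵢ) = 400/(1900×107×10³) + 400/(2175×104×10³) = 3.736×10⁻⁶ mm/N.
Hence P = δ_free / Σ(L/AE) = 1.901/3.736×10⁻⁶ = 508.8 kN (compressive).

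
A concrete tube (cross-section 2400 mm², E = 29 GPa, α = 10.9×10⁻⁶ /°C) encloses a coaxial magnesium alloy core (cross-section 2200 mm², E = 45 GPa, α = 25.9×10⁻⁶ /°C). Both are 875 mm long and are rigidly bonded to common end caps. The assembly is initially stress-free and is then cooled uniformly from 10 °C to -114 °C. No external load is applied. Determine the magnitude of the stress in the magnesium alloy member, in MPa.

The magnesium alloy has the larger α, so on cooling it would change length more than the concrete if both were free. The rigid plates force a common final length, so the magnesium alloy is put into tension and the concrete into compression, with equal and opposite forces P (no external load).
Setting the final lengths equal and cancelling L: (α₁ − α₂)ΔT = P/(A₁E₁) + P/(A₂E₂).
|α₁ − α₂|·ΔT = 15×10⁻⁶ × 124 = 0.00186.
1/(A₁E₁) + 1/(A₂E₂) = 1/(2400×29×10³) + 1/(2200×45×10³) = 2.447×10⁻⁸ N⁻¹.
P = 0.00186 / 2.447×10⁻⁸ = 76020 N = 76.02 kN.
σ_{magnesium alloy} = P/A₂ = 76020/2200 = 34.55 MPa, tensile.

σ ≈ 34.6 MPa (tensile)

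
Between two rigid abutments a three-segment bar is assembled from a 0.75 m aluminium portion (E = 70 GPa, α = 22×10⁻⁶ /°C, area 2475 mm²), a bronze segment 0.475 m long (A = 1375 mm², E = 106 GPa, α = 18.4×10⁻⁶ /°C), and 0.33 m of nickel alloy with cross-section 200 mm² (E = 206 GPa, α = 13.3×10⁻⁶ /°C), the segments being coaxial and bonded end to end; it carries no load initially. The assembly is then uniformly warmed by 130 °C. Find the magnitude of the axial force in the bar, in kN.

P ≈ 247 kN (compressive)

If the supports were absent, the total length change would be Σ αᵢΔT Lᵢ = 22×10⁻⁶×130×750 + 18.4×10⁻⁶×130×475 + 13.3×10⁻⁶×130×330 = 3.852 mm.
The rigid supports impose zero overall length change; the single axial force P common to all segments must satisfy P Σ Lᵢ/(AᵢEᵢ) = δ_free.
Σ Lᵢ/(AᵢEᵢ) = 750/(2475×70×10³) + 475/(1375×106×10³) + 330/(200×206×10³) = 1.56×10⁻⁵ mm/N.
Hence P = δ_free / Σ(L/AE) = 3.852/1.56×10⁻⁵ = 246.9 kN (compressive).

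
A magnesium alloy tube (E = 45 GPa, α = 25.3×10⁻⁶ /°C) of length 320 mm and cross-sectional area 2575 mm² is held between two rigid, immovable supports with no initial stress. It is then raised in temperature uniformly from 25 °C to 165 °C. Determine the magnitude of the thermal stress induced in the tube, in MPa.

σ ≈ 159 MPa (compressive)

Because both ends are immovable the net strain is zero, and the suppressed thermal strain is αΔT = 25.3×10⁻⁶ × 140 = 3542×10⁻⁶.
σ = EαΔT = 45×10³ × 25.3×10⁻⁶ × 140 = 159.4 MPa (compressive; the tube is trying to expand).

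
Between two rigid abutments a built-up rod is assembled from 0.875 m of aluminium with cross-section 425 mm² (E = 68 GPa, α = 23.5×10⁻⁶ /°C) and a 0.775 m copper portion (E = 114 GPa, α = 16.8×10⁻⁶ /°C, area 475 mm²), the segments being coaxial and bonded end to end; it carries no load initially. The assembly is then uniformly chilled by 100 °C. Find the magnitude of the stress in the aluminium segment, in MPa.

With the walls removed the bar would change length by δ_free = Σ αᵢΔT Lᵢ = 23.5×10⁻⁶×100×875 + 16.8×10⁻⁶×100×775 = 3.358 mm.
The walls prevent any net length change, so an axial force P (same in every segment) develops. Compatibility: P · Σ Lᵢ/(AᵢEᵢ) = δ_free.
Σ Lᵢ/(AᵢEᵢ) = 875/(425×68×10³) + 775/(475×114×10³) = 4.459×10⁻⁵ mm/N.
P = 3.358 / 4.459×10⁻⁵ = 75320 N = 75.32 kN, tensile.
σ_{aluminium} = P / A = 75320 / 425 = 177.2 MPa.

σ ≈ 177 MPa (tensile)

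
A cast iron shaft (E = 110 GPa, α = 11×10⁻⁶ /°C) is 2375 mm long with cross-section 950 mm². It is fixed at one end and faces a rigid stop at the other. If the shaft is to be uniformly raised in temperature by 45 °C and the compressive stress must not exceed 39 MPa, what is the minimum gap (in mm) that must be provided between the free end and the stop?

Free expansion if unrestrained: δ_free = αΔT L = 11×10⁻⁶ × 45 × 2375 = 1.176 mm.
At the allowable stress the elastic shortening the wall may impose is σL/E = 39 × 2375 / (110×10³) = 0.842 mm.
So the gap has to take up the difference, g_min = δ_free − σL/E = 1.176 − 0.842 = 0.3336 mm.

g ≈ 0.334 mm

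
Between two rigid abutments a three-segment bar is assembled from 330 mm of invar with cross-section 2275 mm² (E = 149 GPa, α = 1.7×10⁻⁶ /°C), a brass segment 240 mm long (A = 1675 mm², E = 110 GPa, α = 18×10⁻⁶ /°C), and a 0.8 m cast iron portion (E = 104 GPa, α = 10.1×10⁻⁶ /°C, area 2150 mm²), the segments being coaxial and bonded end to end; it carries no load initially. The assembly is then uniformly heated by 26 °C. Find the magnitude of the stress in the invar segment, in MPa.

Free thermal expansion of the whole bar: Σ αᵢΔT Lᵢ = 1.7×10⁻⁶×26×330 + 18×10⁻⁶×26×240 + 10.1×10⁻⁶×26×800 = 0.337 mm.
The walls prevent any net length change, so an axial force P (same in every segment) develops. Compatibility: P · Σ Lᵢ/(AᵢEᵢ) = δ_free.
Σ Lᵢ/(AᵢEᵢ) = 330/(2275×149×10³) + 240/(1675×110×10³) + 800/(2150×104×10³) = 5.854×10⁻⁶ mm/N.
So P = 0.337 / 5.854×10⁻⁶ = 57.57 kN, compressive.
σ_{invar} = P / A = 57570 / 2275 = 25.3 MPa.

σ ≈ 25.3 MPa (compressive)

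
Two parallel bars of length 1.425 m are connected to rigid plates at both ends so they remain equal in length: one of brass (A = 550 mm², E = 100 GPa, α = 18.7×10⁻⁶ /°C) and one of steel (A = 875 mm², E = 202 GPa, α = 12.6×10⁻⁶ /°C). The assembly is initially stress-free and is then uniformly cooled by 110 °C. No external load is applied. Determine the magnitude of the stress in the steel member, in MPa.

σ ≈ 32.2 MPa (compressive)

Equilibrium of a rigid end plate with no external load gives equal and opposite internal forces ±P in the two members. Since α_{brass} > α_{steel}, cooling drives the brass into tension and the steel into compression.
Setting the final lengths equal and cancelling L: (α₁ − α₂)ΔT = P/(A₁E₁) + P/(A₂E₂).
|α₁ − α₂|·ΔT = 6.1×10⁻⁶ × 110 = 0.000671.
1/(A₁E₁) + 1/(A₂E₂) = 1/(550×100×10³) + 1/(875×202×10³) = 2.384×10⁻⁸ N⁻¹.
So P = 0.000671 / 2.384×10⁻⁸ = 28.15 kN.
σ_{steel} = P/A₂ = 28150/875 = 32.17 MPa, compressive.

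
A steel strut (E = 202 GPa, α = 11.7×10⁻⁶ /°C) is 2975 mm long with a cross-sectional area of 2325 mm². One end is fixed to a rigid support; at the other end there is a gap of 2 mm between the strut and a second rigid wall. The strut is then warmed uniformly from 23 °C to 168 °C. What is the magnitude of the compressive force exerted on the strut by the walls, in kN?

Unrestrained expansion: δ_free = αΔT L = 11.7×10⁻⁶ × 145 × 2975 = 5.047 mm.
The gap closes (δ_free > 2 mm) and the wall then resists a further 5.047 − 2 = 3.047 mm of expansion.
That suppressed elongation corresponds to σ = E·Δ/L = 202×10³ × 3.047/2975 = 206.9 MPa.
P = σA = 206.9 × 2325 = 481 kN.

P ≈ 481 kN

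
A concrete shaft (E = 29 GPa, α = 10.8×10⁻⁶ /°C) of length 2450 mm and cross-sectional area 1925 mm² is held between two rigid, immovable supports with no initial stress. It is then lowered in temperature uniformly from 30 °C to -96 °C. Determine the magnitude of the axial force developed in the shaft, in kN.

Full restraint means ε = 0, so the stress is σ = EαΔT = 29×10³ × 10.8×10⁻⁶ × 126 = 39.46 MPa.
Axial force P = σA = 39.46 × 1925 = 75970 N = 75.97 kN, tensile.

P ≈ 76 kN (tensile)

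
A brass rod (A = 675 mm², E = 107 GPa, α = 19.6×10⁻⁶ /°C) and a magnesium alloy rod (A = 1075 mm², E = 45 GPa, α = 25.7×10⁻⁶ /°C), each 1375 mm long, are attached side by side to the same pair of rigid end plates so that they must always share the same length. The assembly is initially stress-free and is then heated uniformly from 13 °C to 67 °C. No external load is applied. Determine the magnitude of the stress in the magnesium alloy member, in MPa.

Equilibrium of a rigid end plate with no external load gives equal and opposite internal forces ±P in the two members. Since α_{magnesium alloy} > α_{brass}, heating drives the magnesium alloy into compression and the brass into tension.
Setting the final lengths equal and cancelling L: (α₁ − α₂)ΔT = P/(A₁E₁) + P/(A₂E₂).
|α₁ − α₂|·ΔT = 6.1×10⁻⁶ × 54 = 0.0003294.
1/(A₁E₁) + 1/(A₂E₂) = 1/(675×107×10³) + 1/(1075×45×10³) = 3.452×10⁻⁸ N⁻¹.
P = 0.0003294 / 3.452×10⁻⁸ = 9543 N = 9.543 kN.
σ_{magnesium alloy} = P/A₂ = 9543/1075 = 8.877 MPa, compressive.

σ ≈ 8.88 MPa (compressive)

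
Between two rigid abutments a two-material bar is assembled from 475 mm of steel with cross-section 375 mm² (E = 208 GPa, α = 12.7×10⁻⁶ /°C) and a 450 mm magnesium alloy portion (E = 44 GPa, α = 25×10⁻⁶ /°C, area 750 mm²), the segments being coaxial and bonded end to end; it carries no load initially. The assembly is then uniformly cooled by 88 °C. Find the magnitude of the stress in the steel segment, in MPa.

If the supports were absent, the total length change would be Σ αᵢΔT Lᵢ = 12.7×10⁻⁶×88×475 + 25×10⁻⁶×88×450 = 1.521 mm.
The walls prevent any net length change, so an axial force P (same in every segment) develops. Compatibility: P · Σ Lᵢ/(AᵢEᵢ) = δ_free.
The series flexibility is Σ Lᵢ/(AᵢEᵢ) = 475/(375×208×10³) + 450/(750×44×10³) = 1.973×10⁻⁵ mm/N.
P = 1.521 / 1.973×10⁻⁵ = 77100 N = 77.1 kN, tensile.
σ_{steel} = P / A = 77100 / 375 = 205.6 MPa.

σ ≈ 206 MPa (tensile)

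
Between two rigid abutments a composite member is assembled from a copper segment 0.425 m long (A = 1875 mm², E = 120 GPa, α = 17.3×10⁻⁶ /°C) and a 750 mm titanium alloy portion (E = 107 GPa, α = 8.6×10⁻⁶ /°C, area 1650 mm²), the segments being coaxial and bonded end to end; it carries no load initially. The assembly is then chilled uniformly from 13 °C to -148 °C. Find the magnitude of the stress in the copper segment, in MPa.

With the walls removed the bar would change length by δ_free = Σ αᵢΔT Lᵢ = 17.3×10⁻⁶×161×425 + 8.6×10⁻⁶×161×750 = 2.222 mm.
The walls prevent any net length change, so an axial force P (same in every segment) develops. Compatibility: P · Σ Lᵢ/(AᵢEᵢ) = δ_free.
The series flexibility is Σ Lᵢ/(AᵢEᵢ) = 425/(1875×120×10³) + 750/(1650×107×10³) = 6.137×10⁻⁶ mm/N.
Hence P = δ_free / Σ(L/AE) = 2.222/6.137×10⁻⁶ = 362.1 kN (tensile).
σ_{copper} = P / A = 362100 / 1875 = 193.1 MPa.

σ ≈ 193 MPa (tensile)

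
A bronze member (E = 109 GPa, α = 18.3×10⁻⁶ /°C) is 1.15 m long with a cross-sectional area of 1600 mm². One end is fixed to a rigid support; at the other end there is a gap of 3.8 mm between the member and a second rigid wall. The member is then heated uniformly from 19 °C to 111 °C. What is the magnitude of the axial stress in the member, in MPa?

Unrestrained expansion: δ_free = αΔT L = 18.3×10⁻⁶ × 92 × 1150 = 1.936 mm.
This is smaller than the 3.8 mm clearance, so the member expands freely without reaching the stop — the stress is zero.

σ ≈ 0 MPa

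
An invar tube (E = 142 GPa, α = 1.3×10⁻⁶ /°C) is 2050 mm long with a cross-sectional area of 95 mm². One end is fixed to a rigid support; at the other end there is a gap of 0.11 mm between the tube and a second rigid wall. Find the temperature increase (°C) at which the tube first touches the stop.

ΔT ≈ 41.3 °C

Contact occurs when the free expansion equals the gap: αΔT L = 0.11 mm.
ΔT = 0.11 / (1.3×10⁻⁶ × 2050) = 41.28 °C.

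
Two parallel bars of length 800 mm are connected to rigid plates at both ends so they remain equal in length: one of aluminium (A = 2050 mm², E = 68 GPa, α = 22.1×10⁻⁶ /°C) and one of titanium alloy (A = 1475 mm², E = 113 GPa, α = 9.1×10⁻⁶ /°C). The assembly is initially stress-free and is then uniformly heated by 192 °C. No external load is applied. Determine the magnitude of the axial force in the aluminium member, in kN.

Equilibrium of a rigid end plate with no external load gives equal and opposite internal forces ±P in the two members. Since α_{aluminium} > α_{titanium alloy}, heating drives the aluminium into compression and the titanium alloy into tension.
Setting the final lengths equal and cancelling L: (α₁ − α₂)ΔT = P/(A₁E₁) + P/(A₂E₂).
|α₁ − α₂|·ΔT = 13×10⁻⁶ × 192 = 0.002496.
1/(A₁E₁) + 1/(A₂E₂) = 1/(2050×68×10³) + 1/(1475×113×10³) = 1.317×10⁻⁸ N⁻¹.
So P = 0.002496 / 1.317×10⁻⁸ = 189.5 kN.

P ≈ 189 kN (compressive in the aluminium)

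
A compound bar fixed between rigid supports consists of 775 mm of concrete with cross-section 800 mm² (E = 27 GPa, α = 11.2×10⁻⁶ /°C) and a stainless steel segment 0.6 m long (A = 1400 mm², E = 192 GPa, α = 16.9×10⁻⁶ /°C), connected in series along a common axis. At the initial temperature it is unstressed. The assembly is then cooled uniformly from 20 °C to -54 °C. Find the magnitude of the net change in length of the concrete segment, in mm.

|ΔL| ≈ 0.669 mm

Free thermal contraction of the whole bar: Σ αᵢΔT Lᵢ = 11.2×10⁻⁶×74×775 + 16.9×10⁻⁶×74×600 = 1.393 mm.
Since the ends are fixed, an axial force P builds up, equal in every segment, with P · Σ Lᵢ/(AᵢEᵢ) = δ_free.
The series flexibility is Σ Lᵢ/(AᵢEᵢ) = 775/(800×27×10³) + 600/(1400×192×10³) = 3.811×10⁻⁵ mm/N.
So P = 1.393 / 3.811×10⁻⁵ = 36.54 kN, tensile.
For the concrete segment, free thermal change = 11.2×10⁻⁶×74×775 = 0.6423 mm and elastic change from P = 36540×775/(800×27×10³) = 1.311 mm; these oppose, so the net change is 0.669 mm (segment lengthens).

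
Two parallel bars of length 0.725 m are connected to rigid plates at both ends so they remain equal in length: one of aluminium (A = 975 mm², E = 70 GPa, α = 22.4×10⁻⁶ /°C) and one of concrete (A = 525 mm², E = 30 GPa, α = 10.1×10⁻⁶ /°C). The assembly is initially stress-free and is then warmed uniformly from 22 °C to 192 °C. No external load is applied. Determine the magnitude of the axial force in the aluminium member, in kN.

Equilibrium of a rigid end plate with no external load gives equal and opposite internal forces ±P in the two members. Since α_{aluminium} > α_{concrete}, heating drives the aluminium into compression and the concrete into tension.
Equating the net (thermal + elastic) strains gives |α₁ − α₂|·ΔT = P·[1/(A₁E₁) + 1/(A₂E₂)].
|α₁ − α₂|·ΔT = 12.3×10⁻⁶ × 170 = 0.002091.
1/(A₁E₁) + 1/(A₂E₂) = 1/(975×70×10³) + 1/(525×30×10³) = 7.814×10⁻⁸ N⁻¹.
P = 0.002091 / 7.814×10⁻⁸ = 26760 N = 26.76 kN.

P ≈ 26.8 kN (compressive in the aluminium)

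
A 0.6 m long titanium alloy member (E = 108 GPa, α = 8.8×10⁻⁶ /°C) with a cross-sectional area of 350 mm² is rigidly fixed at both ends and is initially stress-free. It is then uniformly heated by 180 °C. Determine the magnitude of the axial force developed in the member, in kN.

P ≈ 59.9 kN (compressive)

With zero net strain, σ = E·αΔT = 108 GPa × 8.8×10⁻⁶ × 180 = 171.1 MPa.
Then P = σA = 171.1 × 350 mm² = 59.88 kN, compressive.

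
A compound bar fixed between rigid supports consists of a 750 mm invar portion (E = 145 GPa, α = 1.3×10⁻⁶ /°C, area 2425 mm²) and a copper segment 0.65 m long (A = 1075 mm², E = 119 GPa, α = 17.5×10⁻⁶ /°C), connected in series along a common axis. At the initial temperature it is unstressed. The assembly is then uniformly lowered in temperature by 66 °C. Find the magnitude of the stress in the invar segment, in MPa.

Free thermal contraction of the whole bar: Σ αᵢΔT Lᵢ = 1.3×10⁻⁶×66×750 + 17.5×10⁻⁶×66×650 = 0.8151 mm.
The walls prevent any net length change, so an axial force P (same in every segment) develops. Compatibility: P · Σ Lᵢ/(AᵢEᵢ) = δ_free.
Σ Lᵢ/(AᵢEᵢ) = 750/(2425×145×10³) + 650/(1075×119×10³) = 7.214×10⁻⁶ mm/N.
Hence P = δ_free / Σ(L/AE) = 0.8151/7.214×10⁻⁶ = 113 kN (tensile).
σ_{invar} = P / A = 113000 / 2425 = 46.59 MPa.

σ ≈ 46.6 MPa (tensile)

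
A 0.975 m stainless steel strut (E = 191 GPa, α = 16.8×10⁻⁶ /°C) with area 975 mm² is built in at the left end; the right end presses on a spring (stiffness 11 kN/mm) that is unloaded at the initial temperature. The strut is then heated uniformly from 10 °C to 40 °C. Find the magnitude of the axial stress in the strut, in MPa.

σ ≈ 5.24 MPa (compressive)

The unrestrained thermal change is αΔT L = 16.8×10⁻⁶ × 30 × 975 = 0.4914 mm.
With a force P in the spring, the elastic change of the strut is PL/(AE) and that of the spring is P/k; compatibility requires their sum to equal δ_free.
So P = δ_free / [L/(AE) + 1/k] = 0.4914 / [ 975/(975×191×10³) + 1/(11×10³) ].
P = 0.4914 / 9.614×10⁻⁵ = 5111 N.
σ = P/A = 5111/975 = 5.242 MPa.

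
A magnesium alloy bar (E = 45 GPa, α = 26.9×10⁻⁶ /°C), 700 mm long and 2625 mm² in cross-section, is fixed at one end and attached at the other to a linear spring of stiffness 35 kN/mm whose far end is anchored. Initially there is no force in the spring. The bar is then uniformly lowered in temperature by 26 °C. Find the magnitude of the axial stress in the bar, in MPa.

The unrestrained thermal change is αΔT L = 26.9×10⁻⁶ × 26 × 700 = 0.4896 mm.
With a force P in the spring, the elastic change of the bar is PL/(AE) and that of the spring is P/k; compatibility requires their sum to equal δ_free.
So P = δ_free / [L/(AE) + 1/k] = 0.4896 / [ 700/(2625×45×10³) + 1/(35×10³) ].
P = 0.4896 / 3.45×10⁻⁵ = 14190 N.
σ = P/A = 14190/2625 = 5.406 MPa.

σ ≈ 5.41 MPa (tensile)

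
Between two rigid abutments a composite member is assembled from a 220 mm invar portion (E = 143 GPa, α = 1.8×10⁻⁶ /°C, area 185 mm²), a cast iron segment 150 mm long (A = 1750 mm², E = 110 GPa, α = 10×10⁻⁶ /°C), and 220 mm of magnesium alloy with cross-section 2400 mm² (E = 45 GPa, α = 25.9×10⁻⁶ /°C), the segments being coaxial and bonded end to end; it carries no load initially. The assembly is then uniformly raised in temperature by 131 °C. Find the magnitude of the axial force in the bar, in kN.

With the walls removed the bar would change length by δ_free = Σ αᵢΔT Lᵢ = 1.8×10⁻⁶×131×220 + 10×10⁻⁶×131×150 + 25.9×10⁻⁶×131×220 = 0.9948 mm.
The rigid supports impose zero overall length change; the single axial force P common to all segments must satisfy P Σ Lᵢ/(AᵢEᵢ) = δ_free.
Σ Lᵢ/(AᵢEᵢ) = 220/(185×143×10³) + 150/(1750×110×10³) + 220/(2400×45×10³) = 1.113×10⁻⁵ mm/N.
Hence P = δ_free / Σ(L/AE) = 0.9948/1.113×10⁻⁵ = 89.36 kN (compressive).

P ≈ 89.4 kN (compressive)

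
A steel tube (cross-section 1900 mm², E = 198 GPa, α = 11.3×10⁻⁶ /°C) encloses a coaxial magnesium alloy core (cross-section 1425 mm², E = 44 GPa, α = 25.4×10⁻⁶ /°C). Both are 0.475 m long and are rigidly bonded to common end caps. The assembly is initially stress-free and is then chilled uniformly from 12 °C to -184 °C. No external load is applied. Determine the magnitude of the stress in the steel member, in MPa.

σ ≈ 78.2 MPa (compressive)

The magnesium alloy has the larger α, so on cooling it would change length more than the steel if both were free. The rigid plates force a common final length, so the magnesium alloy is put into tension and the steel into compression, with equal and opposite forces P (no external load).
Equating the net (thermal + elastic) strains gives |α₁ − α₂|·ΔT = P·[1/(A₁E₁) + 1/(A₂E₂)].
|α₁ − α₂|·ΔT = 14.1×10⁻⁶ × 196 = 0.002764.
1/(A₁E₁) + 1/(A₂E₂) = 1/(1900×198×10³) + 1/(1425×44×10³) = 1.861×10⁻⁸ N⁻¹.
P = 0.002764 / 1.861×10⁻⁸ = 148500 N = 148.5 kN.
σ_{steel} = P/A₁ = 148500/1900 = 78.17 MPa, compressive.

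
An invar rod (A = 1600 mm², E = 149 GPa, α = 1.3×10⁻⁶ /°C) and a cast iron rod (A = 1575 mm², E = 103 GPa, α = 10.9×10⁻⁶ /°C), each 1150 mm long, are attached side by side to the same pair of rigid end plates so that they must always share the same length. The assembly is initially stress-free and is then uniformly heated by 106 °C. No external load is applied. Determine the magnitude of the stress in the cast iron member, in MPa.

Equilibrium of a rigid end plate with no external load gives equal and opposite internal forces ±P in the two members. Since α_{cast iron} > α_{invar}, heating drives the cast iron into compression and the invar into tension.
Equating the net (thermal + elastic) strains gives |α₁ − α₂|·ΔT = P·[1/(A₁E₁) + 1/(A₂E₂)].
|α₁ − α₂|·ΔT = 9.6×10⁻⁶ × 106 = 0.001018.
1/(A₁E₁) + 1/(A₂E₂) = 1/(1600×149×10³) + 1/(1575×103×10³) = 1.036×10⁻⁸ N⁻¹.
So P = 0.001018 / 1.036×10⁻⁸ = 98.23 kN.
σ_{cast iron} = P/A₂ = 98230/1575 = 62.37 MPa, compressive.

σ ≈ 62.4 MPa (compressive)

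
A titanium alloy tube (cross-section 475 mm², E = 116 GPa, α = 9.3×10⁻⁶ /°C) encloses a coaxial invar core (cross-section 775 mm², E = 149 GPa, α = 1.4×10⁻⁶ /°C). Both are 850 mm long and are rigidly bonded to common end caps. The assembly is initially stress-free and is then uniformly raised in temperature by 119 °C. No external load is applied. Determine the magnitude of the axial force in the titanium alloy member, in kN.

P ≈ 35.1 kN (compressive in the titanium alloy)

Both members must finish at the same length. With the larger α, the titanium alloy tends to over-expand; the plates restrain it, putting the titanium alloy in compression and the invar in tension. With no external load the two internal forces are equal and opposite, magnitude P.
Equating the net (thermal + elastic) strains gives |α₁ − α₂|·ΔT = P·[1/(A₁E₁) + 1/(A₂E₂)].
|α₁ − α₂|·ΔT = 7.9×10⁻⁶ × 119 = 0.0009401.
1/(A₁E₁) + 1/(A₂E₂) = 1/(475×116×10³) + 1/(775×149×10³) = 2.681×10⁻⁸ N⁻¹.
P = 0.0009401 / 2.681×10⁻⁸ = 35070 N = 35.07 kN.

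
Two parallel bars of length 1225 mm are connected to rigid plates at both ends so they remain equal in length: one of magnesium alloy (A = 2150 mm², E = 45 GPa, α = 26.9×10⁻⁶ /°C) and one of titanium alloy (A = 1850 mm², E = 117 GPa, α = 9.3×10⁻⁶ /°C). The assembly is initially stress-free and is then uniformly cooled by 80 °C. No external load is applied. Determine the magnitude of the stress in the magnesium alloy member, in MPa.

σ ≈ 43.8 MPa (tensile)

Equilibrium of a rigid end plate with no external load gives equal and opposite internal forces ±P in the two members. Since α_{magnesium alloy} > α_{titanium alloy}, cooling drives the magnesium alloy into tension and the titanium alloy into compression.
Equating the net (thermal + elastic) strains gives |α₁ − α₂|·ΔT = P·[1/(A₁E₁) + 1/(A₂E₂)].
|α₁ − α₂|·ΔT = 17.6×10⁻⁶ × 80 = 0.001408.
1/(A₁E₁) + 1/(A₂E₂) = 1/(2150×45×10³) + 1/(1850×117×10³) = 1.496×10⁻⁸ N⁻¹.
P = 0.001408 / 1.496×10⁻⁸ = 94140 N = 94.14 kN.
σ_{magnesium alloy} = P/A₁ = 94140/2150 = 43.79 MPa, tensile.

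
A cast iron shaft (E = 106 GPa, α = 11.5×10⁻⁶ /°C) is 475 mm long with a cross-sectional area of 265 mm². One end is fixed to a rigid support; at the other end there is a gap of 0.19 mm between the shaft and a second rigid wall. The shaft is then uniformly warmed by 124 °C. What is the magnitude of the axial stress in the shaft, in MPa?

If the wall were absent the shaft would grow by αΔT L = 11.5×10⁻⁶ × 124 × 475 = 0.6774 mm.
After closing the 0.19 mm clearance, 0.6774 − 0.19 = 0.4874 mm of expansion remains to be suppressed by the wall.
So σ = E(δ_free − g)/L = 106×10³ × 0.4874/475 = 108.8 MPa.

σ ≈ 109 MPa (compressive)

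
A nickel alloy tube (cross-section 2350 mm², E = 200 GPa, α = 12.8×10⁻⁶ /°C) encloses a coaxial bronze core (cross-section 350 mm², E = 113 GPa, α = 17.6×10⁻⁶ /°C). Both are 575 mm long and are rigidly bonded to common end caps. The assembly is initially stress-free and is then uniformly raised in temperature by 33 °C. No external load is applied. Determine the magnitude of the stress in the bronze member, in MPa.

The bronze has the larger α, so on heating it would change length more than the nickel alloy if both were free. The rigid plates force a common final length, so the bronze is put into compression and the nickel alloy into tension, with equal and opposite forces P (no external load).
Equating the net (thermal + elastic) strains gives |α₁ − α₂|·ΔT = P·[1/(A₁E₁) + 1/(A₂E₂)].
|α₁ − α₂|·ΔT = 4.8×10⁻⁶ × 33 = 0.0001584.
1/(A₁E₁) + 1/(A₂E₂) = 1/(2350×200×10³) + 1/(350×113×10³) = 2.741×10⁻⁸ N⁻¹.
P = 0.0001584 / 2.741×10⁻⁸ = 5778 N = 5.778 kN.
σ_{bronze} = P/A₂ = 5778/350 = 16.51 MPa, compressive.

σ ≈ 16.5 MPa (compressive)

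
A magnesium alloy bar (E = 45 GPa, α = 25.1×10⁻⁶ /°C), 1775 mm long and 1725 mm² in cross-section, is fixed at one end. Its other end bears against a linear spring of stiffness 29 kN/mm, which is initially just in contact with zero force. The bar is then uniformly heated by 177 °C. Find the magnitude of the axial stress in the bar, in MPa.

σ ≈ 79.7 MPa (compressive)

If the spring were absent the bar would lengthen by αΔT L = 25.1×10⁻⁶ × 177 × 1775 = 7.886 mm.
Let P be the compressive force at the spring. The bar shortens elastically by PL/(AE) and the spring compresses by P/k; together these equal δ_free.
So P = δ_free / [L/(AE) + 1/k] = 7.886 / [ 1775/(1725×45×10³) + 1/(29×10³) ].
P = 7.886 / 5.735×10⁻⁵ = 137500 N.
σ = P/A = 137500/1725 = 79.71 MPa.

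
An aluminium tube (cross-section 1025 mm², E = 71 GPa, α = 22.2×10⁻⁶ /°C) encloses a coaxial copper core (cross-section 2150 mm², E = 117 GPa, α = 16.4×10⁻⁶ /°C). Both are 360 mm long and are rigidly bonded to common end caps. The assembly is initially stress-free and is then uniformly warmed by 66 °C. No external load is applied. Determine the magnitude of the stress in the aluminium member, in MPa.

σ ≈ 21.1 MPa (compressive)

Both members must finish at the same length. With the larger α, the aluminium tends to over-expand; the plates restrain it, putting the aluminium in compression and the copper in tension. With no external load the two internal forces are equal and opposite, magnitude P.
Setting the final lengths equal and cancelling L: (α₁ − α₂)ΔT = P/(A₁E₁) + P/(A₂E₂).
|α₁ − α₂|·ΔT = 5.8×10⁻⁶ × 66 = 0.0003828.
1/(A₁E₁) + 1/(A₂E₂) = 1/(1025×71×10³) + 1/(2150×117×10³) = 1.772×10⁻⁸ N⁻¹.
P = 0.0003828 / 1.772×10⁻⁸ = 21610 N = 21.61 kN.
σ_{aluminium} = P/A₁ = 21610/1025 = 21.08 MPa, compressive.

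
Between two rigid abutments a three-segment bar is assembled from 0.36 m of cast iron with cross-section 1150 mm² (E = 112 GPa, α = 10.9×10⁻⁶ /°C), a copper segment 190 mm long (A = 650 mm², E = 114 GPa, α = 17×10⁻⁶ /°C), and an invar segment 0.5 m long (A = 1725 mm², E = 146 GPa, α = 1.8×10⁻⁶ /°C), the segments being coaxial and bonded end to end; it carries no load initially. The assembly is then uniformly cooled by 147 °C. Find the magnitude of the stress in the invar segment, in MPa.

With the walls removed the bar would change length by δ_free = Σ αᵢΔT Lᵢ = 10.9×10⁻⁶×147×360 + 17×10⁻⁶×147×190 + 1.8×10⁻⁶×147×500 = 1.184 mm.
The rigid supports impose zero overall length change; the single axial force P common to all segments must satisfy P Σ Lᵢ/(AᵢEᵢ) = δ_free.
Σ Lᵢ/(AᵢEᵢ) = 360/(1150×112×10³) + 190/(650×114×10³) + 500/(1725×146×10³) = 7.344×10⁻⁶ mm/N.
Hence P = δ_free / Σ(L/AE) = 1.184/7.344×10⁻⁶ = 161.2 kN (tensile).
σ_{invar} = P / A = 161200 / 1725 = 93.45 MPa.

σ ≈ 93.5 MPa (tensile)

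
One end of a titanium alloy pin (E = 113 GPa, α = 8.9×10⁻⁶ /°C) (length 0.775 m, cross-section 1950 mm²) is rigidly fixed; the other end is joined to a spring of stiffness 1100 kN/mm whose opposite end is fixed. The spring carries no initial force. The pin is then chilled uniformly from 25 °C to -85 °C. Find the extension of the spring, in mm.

Free thermal contraction: δ_free = αΔT L = 8.9×10⁻⁶ × 110 × 775 = 0.7587 mm.
Let P be the tensile force in the spring. The pin extends elastically by PL/(AE) and the spring stretches by P/k; together these equal δ_free.
So P = δ_free / [L/(AE) + 1/k] = 0.7587 / [ 775/(1950×113×10³) + 1/(1100×10³) ].
P = 0.7587 / 4.426×10⁻⁶ = 171400 N.
Spring extension = P/k = 171400/(1100×10³) = 0.1558 mm.

δ ≈ 0.156 mm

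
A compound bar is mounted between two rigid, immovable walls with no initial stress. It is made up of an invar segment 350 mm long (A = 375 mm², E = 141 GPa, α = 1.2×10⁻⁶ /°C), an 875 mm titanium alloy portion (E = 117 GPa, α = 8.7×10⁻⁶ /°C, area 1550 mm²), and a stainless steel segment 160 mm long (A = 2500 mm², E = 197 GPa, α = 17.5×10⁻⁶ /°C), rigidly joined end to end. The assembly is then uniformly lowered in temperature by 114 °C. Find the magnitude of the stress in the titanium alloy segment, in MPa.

With the walls removed the bar would change length by δ_free = Σ αᵢΔT Lᵢ = 1.2×10⁻⁶×114×350 + 8.7×10⁻⁶×114×875 + 17.5×10⁻⁶×114×160 = 1.235 mm.
The rigid supports impose zero overall length change; the single axial force P common to all segments must satisfy P Σ Lᵢ/(AᵢEᵢ) = δ_free.
Σ Lᵢ/(AᵢEᵢ) = 350/(375×141×10³) + 875/(1550×117×10³) + 160/(2500×197×10³) = 1.177×10⁻⁵ mm/N.
P = 1.235 / 1.177×10⁻⁵ = 104900 N = 104.9 kN, tensile.
σ_{titanium alloy} = P / A = 104900 / 1550 = 67.69 MPa.

σ ≈ 67.7 MPa (tensile)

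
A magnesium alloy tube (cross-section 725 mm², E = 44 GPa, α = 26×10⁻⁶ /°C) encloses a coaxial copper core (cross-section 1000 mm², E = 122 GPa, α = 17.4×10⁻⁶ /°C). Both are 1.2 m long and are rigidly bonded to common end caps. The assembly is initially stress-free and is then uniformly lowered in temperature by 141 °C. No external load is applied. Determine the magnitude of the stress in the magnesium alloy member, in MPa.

The magnesium alloy has the larger α, so on cooling it would change length more than the copper if both were free. The rigid plates force a common final length, so the magnesium alloy is put into tension and the copper into compression, with equal and opposite forces P (no external load).
Setting the final lengths equal and cancelling L: (α₁ − α₂)ΔT = P/(A₁E₁) + P/(A₂E₂).
|α₁ − α₂|·ΔT = 8.6×10⁻⁶ × 141 = 0.001213.
1/(A₁E₁) + 1/(A₂E₂) = 1/(725×44×10³) + 1/(1000×122×10³) = 3.954×10⁻⁸ N⁻¹.
P = 0.001213 / 3.954×10⁻⁸ = 30660 N = 30.66 kN.
σ_{magnesium alloy} = P/A₁ = 30660/725 = 42.3 MPa, tensile.

σ ≈ 42.3 MPa (tensile)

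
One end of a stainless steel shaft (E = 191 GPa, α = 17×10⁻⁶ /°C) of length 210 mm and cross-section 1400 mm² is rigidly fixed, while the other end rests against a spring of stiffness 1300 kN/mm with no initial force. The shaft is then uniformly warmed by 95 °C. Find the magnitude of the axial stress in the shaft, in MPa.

σ ≈ 156 MPa (compressive)

Free thermal expansion: δ_free = αΔT L = 17×10⁻⁶ × 95 × 210 = 0.3391 mm.
Let P be the compressive force at the spring. The shaft shortens elastically by PL/(AE) and the spring compresses by P/k; together these equal δ_free.
So P = δ_free / [L/(AE) + 1/k] = 0.3391 / [ 210/(1400×191×10³) + 1/(1300×10³) ].
P = 0.3391 / 1.555×10⁻⁶ = 218200 N.
σ = P/A = 218200/1400 = 155.8 MPa.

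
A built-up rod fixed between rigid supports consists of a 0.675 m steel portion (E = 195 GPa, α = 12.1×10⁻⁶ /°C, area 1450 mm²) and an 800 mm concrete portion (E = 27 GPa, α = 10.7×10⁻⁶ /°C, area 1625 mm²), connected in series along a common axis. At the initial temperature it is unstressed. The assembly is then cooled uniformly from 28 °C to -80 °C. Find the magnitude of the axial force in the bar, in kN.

If the supports were absent, the total length change would be Σ αᵢΔT Lᵢ = 12.1×10⁻⁶×108×675 + 10.7×10⁻⁶×108×800 = 1.807 mm.
The rigid supports impose zero overall length change; the single axial force P common to all segments must satisfy P Σ Lᵢ/(AᵢEᵢ) = δ_free.
The series flexibility is Σ Lᵢ/(AᵢEᵢ) = 675/(1450×195×10³) + 800/(1625×27×10³) = 2.062×10⁻⁵ mm/N.
P = 1.807 / 2.062×10⁻⁵ = 87610 N = 87.61 kN, tensile.

P ≈ 87.6 kN (tensile)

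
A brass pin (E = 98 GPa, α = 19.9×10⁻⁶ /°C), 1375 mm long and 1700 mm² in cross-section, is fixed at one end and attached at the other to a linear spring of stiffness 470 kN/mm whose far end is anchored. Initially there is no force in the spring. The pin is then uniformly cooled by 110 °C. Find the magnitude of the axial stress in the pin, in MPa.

Free thermal contraction: δ_free = αΔT L = 19.9×10⁻⁶ × 110 × 1375 = 3.01 mm.
With a force P in the spring, the elastic change of the pin is PL/(AE) and that of the spring is P/k; compatibility requires their sum to equal δ_free.
P [ L/(AE) + 1/k ] = δ_free → P [ 1375/(1700×98×10³) + 1/(470×10³) ] = 3.01.
P = 3.01 / 1.038×10⁻⁵ = 289900 N.
σ = P/A = 289900/1700 = 170.6 MPa.

σ ≈ 171 MPa (tensile)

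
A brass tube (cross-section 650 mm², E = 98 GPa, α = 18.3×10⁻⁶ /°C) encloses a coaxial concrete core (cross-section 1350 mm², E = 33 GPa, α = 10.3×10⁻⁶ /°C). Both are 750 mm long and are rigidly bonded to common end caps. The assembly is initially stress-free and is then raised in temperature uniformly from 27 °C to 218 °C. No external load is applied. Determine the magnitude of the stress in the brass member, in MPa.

Equilibrium of a rigid end plate with no external load gives equal and opposite internal forces ±P in the two members. Since α_{brass} > α_{concrete}, heating drives the brass into compression and the concrete into tension.
Compatibility of the two members (thermal + elastic change equal): (α₁ − α₂)ΔT = P·[1/(A₁E₁) + 1/(A₂E₂)].
|α₁ − α₂|·ΔT = 8×10⁻⁶ × 191 = 0.001528.
1/(A₁E₁) + 1/(A₂E₂) = 1/(650×98×10³) + 1/(1350×33×10³) = 3.815×10⁻⁸ N⁻¹.
So P = 0.001528 / 3.815×10⁻⁸ = 40.06 kN.
σ_{brass} = P/A₁ = 40060/650 = 61.63 MPa, compressive.

σ ≈ 61.6 MPa (compressive)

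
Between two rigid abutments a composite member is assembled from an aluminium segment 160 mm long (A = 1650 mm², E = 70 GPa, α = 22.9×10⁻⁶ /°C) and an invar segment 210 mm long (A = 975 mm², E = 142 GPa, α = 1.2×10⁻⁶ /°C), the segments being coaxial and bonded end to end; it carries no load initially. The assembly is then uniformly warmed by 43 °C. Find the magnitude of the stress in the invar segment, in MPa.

σ ≈ 59.5 MPa (compressive)

If the supports were absent, the total length change would be Σ αᵢΔT Lᵢ = 22.9×10⁻⁶×43×160 + 1.2×10⁻⁶×43×210 = 0.1684 mm.
The walls prevent any net length change, so an axial force P (same in every segment) develops. Compatibility: P · Σ Lᵢ/(AᵢEᵢ) = δ_free.
Σ Lᵢ/(AᵢEᵢ) = 160/(1650×70×10³) + 210/(975×142×10³) = 2.902×10⁻⁶ mm/N.
Hence P = δ_free / Σ(L/AE) = 0.1684/2.902×10⁻⁶ = 58.02 kN (compressive).
σ_{invar} = P / A = 58020 / 975 = 59.51 MPa.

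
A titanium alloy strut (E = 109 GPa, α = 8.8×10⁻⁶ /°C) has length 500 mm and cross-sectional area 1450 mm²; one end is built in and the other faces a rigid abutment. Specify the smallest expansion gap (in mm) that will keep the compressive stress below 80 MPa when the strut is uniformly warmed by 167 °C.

g ≈ 0.368 mm

With no wall the strut would lengthen by αΔT L = 8.8×10⁻⁶ × 167 × 500 = 0.7348 mm.
A stress of 80 MPa corresponds to the wall pushing the strut back by σL/E = 80×500/(109×10³) = 0.367 mm.
So the gap has to take up the difference, g_min = δ_free − σL/E = 0.7348 − 0.367 = 0.3678 mm.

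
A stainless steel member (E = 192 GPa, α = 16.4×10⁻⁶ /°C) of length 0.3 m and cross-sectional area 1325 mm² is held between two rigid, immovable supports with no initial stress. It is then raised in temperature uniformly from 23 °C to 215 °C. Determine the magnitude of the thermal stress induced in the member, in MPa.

σ ≈ 605 MPa (compressive)

The supports are rigid, so the total axial strain is zero. The restrained thermal strain is ε = αΔT = 16.4×10⁻⁶ × 192 = 3148.8×10⁻⁶.
The stress required to suppress this strain is σ = Eε = 192×10³ × 3148.8×10⁻⁶ = 604.6 MPa, compressive since the member is trying to expand.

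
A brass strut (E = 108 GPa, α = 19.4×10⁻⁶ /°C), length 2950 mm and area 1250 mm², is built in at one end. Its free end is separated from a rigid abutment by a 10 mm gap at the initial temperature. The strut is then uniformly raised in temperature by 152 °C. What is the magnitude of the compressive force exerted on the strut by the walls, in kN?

Unrestrained expansion: δ_free = αΔT L = 19.4×10⁻⁶ × 152 × 2950 = 8.699 mm.
This is smaller than the 10 mm clearance, so the strut expands freely without reaching the stop — the stress is zero.

P ≈ 0 kN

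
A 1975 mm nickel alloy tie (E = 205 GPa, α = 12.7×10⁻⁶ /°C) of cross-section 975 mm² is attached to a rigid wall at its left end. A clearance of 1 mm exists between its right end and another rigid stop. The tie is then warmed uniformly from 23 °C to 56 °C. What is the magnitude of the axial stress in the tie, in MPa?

σ ≈ 0 MPa

If the wall were absent the tie would grow by αΔT L = 12.7×10⁻⁶ × 33 × 1975 = 0.8277 mm.
This is smaller than the 1 mm clearance, so the tie expands freely without reaching the stop — the stress is zero.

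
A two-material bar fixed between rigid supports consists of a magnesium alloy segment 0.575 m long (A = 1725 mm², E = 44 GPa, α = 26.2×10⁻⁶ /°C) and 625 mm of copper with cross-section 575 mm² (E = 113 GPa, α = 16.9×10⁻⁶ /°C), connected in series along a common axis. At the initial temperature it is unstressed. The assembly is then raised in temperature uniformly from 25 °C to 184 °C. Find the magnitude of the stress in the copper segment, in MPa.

If the supports were absent, the total length change would be Σ αᵢΔT Lᵢ = 26.2×10⁻⁶×159×575 + 16.9×10⁻⁶×159×625 = 4.075 mm.
The walls prevent any net length change, so an axial force P (same in every segment) develops. Compatibility: P · Σ Lᵢ/(AᵢEᵢ) = δ_free.
Σ Lᵢ/(AᵢEᵢ) = 575/(1725×44×10³) + 625/(575×113×10³) = 1.719×10⁻⁵ mm/N.
So P = 4.075 / 1.719×10⁻⁵ = 237 kN, compressive.
σ_{copper} = P / A = 237000 / 575 = 412.1 MPa.

σ ≈ 412 MPa (compressive)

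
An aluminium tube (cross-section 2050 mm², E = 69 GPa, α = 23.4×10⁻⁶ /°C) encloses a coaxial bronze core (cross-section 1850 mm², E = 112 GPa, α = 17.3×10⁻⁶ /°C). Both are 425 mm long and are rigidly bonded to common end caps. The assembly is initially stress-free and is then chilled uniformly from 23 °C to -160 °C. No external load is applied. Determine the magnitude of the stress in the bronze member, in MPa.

Both members must finish at the same length. With the larger α, the aluminium tends to over-contract; the plates restrain it, putting the aluminium in tension and the bronze in compression. With no external load the two internal forces are equal and opposite, magnitude P.
Compatibility of the two members (thermal + elastic change equal): (α₁ − α₂)ΔT = P·[1/(A₁E₁) + 1/(A₂E₂)].
|α₁ − α₂|·ΔT = 6.1×10⁻⁶ × 183 = 0.001116.
1/(A₁E₁) + 1/(A₂E₂) = 1/(2050×69×10³) + 1/(1850×112×10³) = 1.19×10⁻⁸ N⁻¹.
So P = 0.001116 / 1.19×10⁻⁸ = 93.84 kN.
σ_{bronze} = P/A₂ = 93840/1850 = 50.72 MPa, compressive.

σ ≈ 50.7 MPa (compressive)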